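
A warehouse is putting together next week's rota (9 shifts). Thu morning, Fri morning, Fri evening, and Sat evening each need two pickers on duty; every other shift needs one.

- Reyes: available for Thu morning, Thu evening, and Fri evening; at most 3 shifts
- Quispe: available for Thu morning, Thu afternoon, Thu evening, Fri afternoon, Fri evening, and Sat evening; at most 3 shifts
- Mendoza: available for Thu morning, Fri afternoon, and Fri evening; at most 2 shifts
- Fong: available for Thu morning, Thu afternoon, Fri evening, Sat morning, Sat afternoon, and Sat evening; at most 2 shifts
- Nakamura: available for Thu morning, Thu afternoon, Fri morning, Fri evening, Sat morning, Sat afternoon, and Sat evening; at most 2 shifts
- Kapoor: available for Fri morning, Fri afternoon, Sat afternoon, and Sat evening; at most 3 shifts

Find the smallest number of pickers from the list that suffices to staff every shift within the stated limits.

13 slots to fill and no one can take more than 3, so at least ⌈13/3⌉ = 5 pickers are needed.
Reyes, Quispe, Mendoza, Nakamura, and Kapoor alone can cover everything: Thu morning→Reyes+Mendoza, Thu afternoon→Quispe, Thu evening→Reyes, Fri morning→Nakamura+Kapoor, Fri afternoon→Quispe, Fri evening→Reyes+Mendoza, Sat morning→Nakamura, Sat afternoon→Kapoor, Sat evening→Quispe+Kapoor.

5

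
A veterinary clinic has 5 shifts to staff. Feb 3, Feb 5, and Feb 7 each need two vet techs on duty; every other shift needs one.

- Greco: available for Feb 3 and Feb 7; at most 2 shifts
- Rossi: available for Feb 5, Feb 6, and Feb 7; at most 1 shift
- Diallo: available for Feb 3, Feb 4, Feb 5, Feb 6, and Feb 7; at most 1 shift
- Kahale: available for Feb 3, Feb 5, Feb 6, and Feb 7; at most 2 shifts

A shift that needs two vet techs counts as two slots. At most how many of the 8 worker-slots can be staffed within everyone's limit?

Total capacity across all vet techs is 2+1+1+2 = 6, and 8 slots are needed, so at most 6 can be filled.
An assignment achieving 6: Feb 3→Greco+Kahale, Feb 4→Diallo, Feb 5→Rossi+Kahale, Feb 7→Greco.
Loads: Greco 2/2, Rossi 1/1, Diallo 1/1, Kahale 2/2.

6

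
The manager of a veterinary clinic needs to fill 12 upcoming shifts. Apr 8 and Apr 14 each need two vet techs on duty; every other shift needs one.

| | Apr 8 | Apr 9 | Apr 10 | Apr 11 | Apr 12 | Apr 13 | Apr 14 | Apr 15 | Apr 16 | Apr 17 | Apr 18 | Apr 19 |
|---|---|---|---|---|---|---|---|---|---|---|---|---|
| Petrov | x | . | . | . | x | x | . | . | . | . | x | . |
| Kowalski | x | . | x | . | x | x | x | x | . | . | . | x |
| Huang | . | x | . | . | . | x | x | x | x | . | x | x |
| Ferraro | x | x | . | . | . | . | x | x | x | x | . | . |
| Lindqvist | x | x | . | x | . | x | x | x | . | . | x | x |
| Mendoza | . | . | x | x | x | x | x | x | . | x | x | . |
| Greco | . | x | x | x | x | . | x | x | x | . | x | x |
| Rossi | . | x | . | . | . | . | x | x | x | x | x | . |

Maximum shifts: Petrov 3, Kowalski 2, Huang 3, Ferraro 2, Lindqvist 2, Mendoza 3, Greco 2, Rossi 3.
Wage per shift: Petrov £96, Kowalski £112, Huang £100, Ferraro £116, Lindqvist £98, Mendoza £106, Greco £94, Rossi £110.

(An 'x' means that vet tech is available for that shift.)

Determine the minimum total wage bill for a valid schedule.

£1400

Picking the cheapest available vet tech for each shift independently would cost £1340, but that ignores the shift limits.
An optimal schedule: Apr 8→Petrov+Lindqvist, Apr 9→Huang, Apr 10→Greco, Apr 11→Greco, Apr 12→Petrov, Apr 13→Petrov, Apr 14→Mendoza+Rossi, Apr 15→Mendoza, Apr 16→Huang, Apr 17→Mendoza, Apr 18→Huang, Apr 19→Lindqvist.
Total: 96 + 98 + 100 + 94 + 94 + 96 + 96 + 106 + 110 + 106 + 100 + 106 + 100 + 98 = £1400.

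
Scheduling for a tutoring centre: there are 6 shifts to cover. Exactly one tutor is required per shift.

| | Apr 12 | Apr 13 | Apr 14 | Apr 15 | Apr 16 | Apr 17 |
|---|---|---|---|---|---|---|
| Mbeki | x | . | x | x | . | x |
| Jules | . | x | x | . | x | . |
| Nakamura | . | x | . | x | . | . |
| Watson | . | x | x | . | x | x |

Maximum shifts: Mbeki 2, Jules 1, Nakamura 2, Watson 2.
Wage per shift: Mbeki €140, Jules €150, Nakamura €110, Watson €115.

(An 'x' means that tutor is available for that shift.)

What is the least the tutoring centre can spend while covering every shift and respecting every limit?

Apr 12 can only be covered by Mbeki, so that assignment is forced.
Picking the cheapest available tutor for each shift independently would cost €705, but that ignores the shift limits.
An optimal schedule: Apr 12→Mbeki, Apr 13→Nakamura, Apr 14→Mbeki, Apr 15→Nakamura, Apr 16→Watson, Apr 17→Watson.
Total: 140 + 110 + 140 + 110 + 115 + 115 = €730.

€730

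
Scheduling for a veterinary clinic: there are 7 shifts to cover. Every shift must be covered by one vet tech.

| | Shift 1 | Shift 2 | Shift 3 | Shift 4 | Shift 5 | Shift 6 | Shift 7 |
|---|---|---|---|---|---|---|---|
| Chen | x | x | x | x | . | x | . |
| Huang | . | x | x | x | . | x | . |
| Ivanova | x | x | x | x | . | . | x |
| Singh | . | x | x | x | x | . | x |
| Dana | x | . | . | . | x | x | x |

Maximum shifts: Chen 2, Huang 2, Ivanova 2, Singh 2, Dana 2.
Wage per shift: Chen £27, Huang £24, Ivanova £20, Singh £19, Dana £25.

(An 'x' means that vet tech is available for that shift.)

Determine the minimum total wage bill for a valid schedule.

Picking the cheapest available vet tech for each shift independently would cost £139, but that ignores the shift limits.
An optimal schedule: Shift 1→Ivanova, Shift 2→Singh, Shift 3→Ivanova, Shift 4→Huang, Shift 5→Singh, Shift 6→Huang, Shift 7→Dana.
Total: 20 + 19 + 20 + 24 + 19 + 24 + 25 = £151.

£151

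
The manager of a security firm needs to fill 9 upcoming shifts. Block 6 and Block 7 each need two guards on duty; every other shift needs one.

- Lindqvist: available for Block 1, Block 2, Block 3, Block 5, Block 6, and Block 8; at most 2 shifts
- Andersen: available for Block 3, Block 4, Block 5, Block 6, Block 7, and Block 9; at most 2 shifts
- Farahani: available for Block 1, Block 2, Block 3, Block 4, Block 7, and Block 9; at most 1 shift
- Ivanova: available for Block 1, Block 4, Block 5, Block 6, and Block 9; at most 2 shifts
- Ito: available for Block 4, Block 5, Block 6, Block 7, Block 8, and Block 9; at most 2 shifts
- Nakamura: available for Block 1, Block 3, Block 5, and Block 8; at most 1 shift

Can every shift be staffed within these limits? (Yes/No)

No

Total capacity is 2+2+1+2+2+1 = 10 but 11 worker-slots are needed — infeasible.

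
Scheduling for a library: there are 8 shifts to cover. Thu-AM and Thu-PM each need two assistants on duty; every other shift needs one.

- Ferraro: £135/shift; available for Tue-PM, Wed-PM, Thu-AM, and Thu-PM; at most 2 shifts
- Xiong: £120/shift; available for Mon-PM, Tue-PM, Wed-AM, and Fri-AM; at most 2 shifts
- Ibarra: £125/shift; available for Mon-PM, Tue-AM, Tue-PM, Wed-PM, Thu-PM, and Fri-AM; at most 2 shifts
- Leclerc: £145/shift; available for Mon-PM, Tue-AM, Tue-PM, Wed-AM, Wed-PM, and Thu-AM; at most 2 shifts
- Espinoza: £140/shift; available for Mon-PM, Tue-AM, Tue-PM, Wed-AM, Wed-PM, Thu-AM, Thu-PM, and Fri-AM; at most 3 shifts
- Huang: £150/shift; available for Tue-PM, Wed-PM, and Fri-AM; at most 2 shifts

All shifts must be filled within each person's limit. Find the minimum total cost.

Picking the cheapest available assistant for each shift independently would cost £1265, but that ignores the shift limits.
An optimal schedule: Mon-PM→Xiong, Tue-AM→Ibarra, Tue-PM→Leclerc, Wed-AM→Xiong, Wed-PM→Espinoza, Thu-AM→Ferraro+Espinoza, Thu-PM→Ibarra+Ferraro, Fri-AM→Espinoza.
Total: 120 + 125 + 145 + 120 + 140 + 135 + 140 + 125 + 135 + 140 = £1325.

£1325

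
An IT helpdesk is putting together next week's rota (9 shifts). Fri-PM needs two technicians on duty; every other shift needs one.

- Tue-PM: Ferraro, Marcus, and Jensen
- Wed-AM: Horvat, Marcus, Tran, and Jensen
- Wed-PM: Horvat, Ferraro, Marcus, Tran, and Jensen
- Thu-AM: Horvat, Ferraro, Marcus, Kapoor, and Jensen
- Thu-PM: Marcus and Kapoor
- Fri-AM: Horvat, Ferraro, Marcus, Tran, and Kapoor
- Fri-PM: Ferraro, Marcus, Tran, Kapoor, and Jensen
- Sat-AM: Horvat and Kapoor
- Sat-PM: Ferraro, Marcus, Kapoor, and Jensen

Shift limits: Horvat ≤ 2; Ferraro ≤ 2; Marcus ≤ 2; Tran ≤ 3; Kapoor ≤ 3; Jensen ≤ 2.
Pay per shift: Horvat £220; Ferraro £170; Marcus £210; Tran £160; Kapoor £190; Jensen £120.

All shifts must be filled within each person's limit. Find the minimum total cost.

£1630

Picking the cheapest available technician for each shift independently would cost £1420, but that ignores the shift limits.
An optimal schedule: Tue-PM→Jensen, Wed-AM→Jensen, Wed-PM→Tran, Thu-AM→Ferraro, Thu-PM→Kapoor, Fri-AM→Tran, Fri-PM→Tran+Kapoor, Sat-AM→Kapoor, Sat-PM→Ferraro.
Total: 120 + 120 + 160 + 170 + 190 + 160 + 160 + 190 + 190 + 170 = £1630.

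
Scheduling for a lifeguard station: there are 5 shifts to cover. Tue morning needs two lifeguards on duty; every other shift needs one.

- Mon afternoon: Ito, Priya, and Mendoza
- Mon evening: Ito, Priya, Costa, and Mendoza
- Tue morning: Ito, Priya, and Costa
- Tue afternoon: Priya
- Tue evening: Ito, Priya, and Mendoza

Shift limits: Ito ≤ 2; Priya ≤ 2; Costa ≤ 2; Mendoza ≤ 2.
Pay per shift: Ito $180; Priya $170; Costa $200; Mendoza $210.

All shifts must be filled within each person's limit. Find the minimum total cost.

$1100

Tue afternoon can only be covered by Priya, so that assignment is forced.
Picking the cheapest available lifeguard for each shift independently would cost $1030, but that ignores the shift limits.
An optimal schedule: Mon afternoon→Priya, Mon evening→Costa, Tue morning→Ito+Costa, Tue afternoon→Priya, Tue evening→Ito.
Total: 170 + 200 + 180 + 200 + 170 + 180 = $1100.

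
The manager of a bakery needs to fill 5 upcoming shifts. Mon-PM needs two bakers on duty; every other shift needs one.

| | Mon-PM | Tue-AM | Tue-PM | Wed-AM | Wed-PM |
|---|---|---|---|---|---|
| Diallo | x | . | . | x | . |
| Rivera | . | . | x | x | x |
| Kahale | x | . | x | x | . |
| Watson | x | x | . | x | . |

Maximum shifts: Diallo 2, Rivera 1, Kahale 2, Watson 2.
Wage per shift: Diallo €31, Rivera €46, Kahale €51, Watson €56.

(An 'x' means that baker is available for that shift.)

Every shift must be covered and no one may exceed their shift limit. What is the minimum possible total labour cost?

€266

Tue-AM can only be covered by Watson, so that assignment is forced.
Wed-PM can only be covered by Rivera, so that assignment is forced.
Picking the cheapest available baker for each shift independently would cost €261, but that ignores the shift limits.
An optimal schedule: Mon-PM→Diallo+Kahale, Tue-AM→Watson, Tue-PM→Kahale, Wed-AM→Diallo, Wed-PM→Rivera.
Total: 31 + 51 + 56 + 51 + 31 + 46 = €266.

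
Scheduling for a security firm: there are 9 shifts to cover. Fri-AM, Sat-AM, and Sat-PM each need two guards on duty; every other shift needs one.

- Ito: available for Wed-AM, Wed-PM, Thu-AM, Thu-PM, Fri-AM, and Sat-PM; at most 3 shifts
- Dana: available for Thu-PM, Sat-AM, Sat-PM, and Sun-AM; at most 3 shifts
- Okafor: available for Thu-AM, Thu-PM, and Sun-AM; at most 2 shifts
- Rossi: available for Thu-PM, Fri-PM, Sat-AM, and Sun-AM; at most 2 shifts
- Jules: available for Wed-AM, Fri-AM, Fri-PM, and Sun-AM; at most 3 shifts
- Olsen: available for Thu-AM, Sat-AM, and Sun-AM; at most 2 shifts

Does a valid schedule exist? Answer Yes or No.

Wed-PM can only be covered by Ito, so that assignment is forced.
Fri-AM can only be covered by Ito and Jules, so that assignment is forced.
Sat-PM can only be covered by Ito and Dana, so that assignment is forced.
One valid schedule: Wed-AM→Jules, Wed-PM→Ito, Thu-AM→Okafor, Thu-PM→Dana, Fri-AM→Ito+Jules, Fri-PM→Rossi, Sat-AM→Dana+Rossi, Sat-PM→Ito+Dana, Sun-AM→Okafor.
Loads: Ito 3/3, Dana 3/3, Okafor 2/2, Rossi 2/2, Jules 2/3, Olsen 0/2 — all within limits.

Yes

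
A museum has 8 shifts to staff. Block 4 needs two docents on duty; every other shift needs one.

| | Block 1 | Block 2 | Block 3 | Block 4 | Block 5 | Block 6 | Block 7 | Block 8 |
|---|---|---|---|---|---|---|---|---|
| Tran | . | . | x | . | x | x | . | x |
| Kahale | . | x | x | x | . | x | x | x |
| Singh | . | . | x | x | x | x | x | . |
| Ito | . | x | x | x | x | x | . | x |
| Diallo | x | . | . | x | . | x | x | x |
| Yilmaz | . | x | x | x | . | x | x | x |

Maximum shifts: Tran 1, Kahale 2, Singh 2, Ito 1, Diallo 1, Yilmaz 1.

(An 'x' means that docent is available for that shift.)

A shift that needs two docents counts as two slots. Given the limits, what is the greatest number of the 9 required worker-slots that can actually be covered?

Total capacity across all docents is 1+2+2+1+1+1 = 8, and 9 slots are needed, so at most 8 can be filled.
An assignment achieving 8: Block 1→Diallo, Block 2→Kahale, Block 3→Singh, Block 4→Singh+Ito, Block 5→Tran, Block 7→Kahale, Block 8→Yilmaz.
Loads: Tran 1/1, Kahale 2/2, Singh 2/2, Ito 1/1, Diallo 1/1, Yilmaz 1/1.

8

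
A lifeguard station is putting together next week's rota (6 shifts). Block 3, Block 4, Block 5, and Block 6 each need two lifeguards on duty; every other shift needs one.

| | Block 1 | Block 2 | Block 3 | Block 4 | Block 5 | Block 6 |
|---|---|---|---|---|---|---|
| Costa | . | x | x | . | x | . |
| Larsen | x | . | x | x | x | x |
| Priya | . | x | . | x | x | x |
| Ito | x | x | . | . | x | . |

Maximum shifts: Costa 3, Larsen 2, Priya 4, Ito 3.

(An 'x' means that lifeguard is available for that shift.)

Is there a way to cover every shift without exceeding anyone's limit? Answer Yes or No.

Total capacity is 12 and 10 slots are needed, so capacity alone doesn't rule it out.
Shifts {Block 3, Block 4, Block 6} need 6 worker-slots in total, but the lifeguards available for any of those shifts (Costa, Larsen, and Priya) can supply at most 5 among them. So no valid schedule exists.

No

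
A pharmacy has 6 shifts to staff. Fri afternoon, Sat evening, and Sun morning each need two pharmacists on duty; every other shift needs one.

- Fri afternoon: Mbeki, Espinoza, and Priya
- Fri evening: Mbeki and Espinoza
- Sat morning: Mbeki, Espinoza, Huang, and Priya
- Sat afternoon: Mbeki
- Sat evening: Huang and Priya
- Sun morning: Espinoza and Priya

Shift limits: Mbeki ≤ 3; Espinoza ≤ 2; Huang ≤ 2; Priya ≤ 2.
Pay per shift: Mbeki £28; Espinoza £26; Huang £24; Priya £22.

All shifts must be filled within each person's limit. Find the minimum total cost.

Sat afternoon can only be covered by Mbeki, so that assignment is forced.
Sat evening can only be covered by Huang and Priya, so that assignment is forced.
Sun morning can only be covered by Espinoza and Priya, so that assignment is forced.
Picking the cheapest available pharmacist for each shift independently would cost £218, but that ignores the shift limits.
An optimal schedule: Fri afternoon→Mbeki+Espinoza, Fri evening→Mbeki, Sat morning→Huang, Sat afternoon→Mbeki, Sat evening→Huang+Priya, Sun morning→Espinoza+Priya.
Total: 28 + 26 + 28 + 24 + 28 + 24 + 22 + 26 + 22 = £228.

£228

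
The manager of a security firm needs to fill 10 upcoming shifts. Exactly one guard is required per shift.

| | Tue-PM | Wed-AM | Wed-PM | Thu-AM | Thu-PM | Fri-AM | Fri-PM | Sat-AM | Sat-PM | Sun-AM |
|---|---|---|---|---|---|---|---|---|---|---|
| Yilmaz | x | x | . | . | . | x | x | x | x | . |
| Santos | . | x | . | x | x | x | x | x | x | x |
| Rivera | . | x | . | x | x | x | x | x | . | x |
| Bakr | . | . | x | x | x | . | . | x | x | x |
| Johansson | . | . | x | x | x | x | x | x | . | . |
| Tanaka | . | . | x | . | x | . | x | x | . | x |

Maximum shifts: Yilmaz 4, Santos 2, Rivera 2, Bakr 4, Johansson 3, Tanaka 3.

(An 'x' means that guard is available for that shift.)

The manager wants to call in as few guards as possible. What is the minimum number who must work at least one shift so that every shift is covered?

10 slots to fill and no one can take more than 4, so at least ⌈10/4⌉ = 3 guards are needed.
Yilmaz, Santos, and Bakr alone can cover everything: Tue-PM→Yilmaz, Wed-AM→Yilmaz, Wed-PM→Bakr, Thu-AM→Santos, Thu-PM→Santos, Fri-AM→Yilmaz, Fri-PM→Yilmaz, Sat-AM→Bakr, Sat-PM→Bakr, Sun-AM→Bakr.

3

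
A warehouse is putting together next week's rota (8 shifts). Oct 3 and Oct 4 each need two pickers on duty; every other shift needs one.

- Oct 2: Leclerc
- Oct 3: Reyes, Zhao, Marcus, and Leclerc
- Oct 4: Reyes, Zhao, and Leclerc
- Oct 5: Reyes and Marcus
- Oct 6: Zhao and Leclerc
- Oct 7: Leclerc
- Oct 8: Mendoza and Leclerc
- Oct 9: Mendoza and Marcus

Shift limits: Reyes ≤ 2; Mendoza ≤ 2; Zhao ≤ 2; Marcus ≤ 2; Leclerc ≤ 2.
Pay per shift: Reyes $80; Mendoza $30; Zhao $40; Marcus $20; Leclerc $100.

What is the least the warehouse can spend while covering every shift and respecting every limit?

$540

Oct 2 can only be covered by Leclerc, so that assignment is forced.
Oct 7 can only be covered by Leclerc, so that assignment is forced.
Picking the cheapest available picker for each shift independently would cost $490, but that ignores the shift limits.
An optimal schedule: Oct 2→Leclerc, Oct 3→Reyes+Marcus, Oct 4→Reyes+Zhao, Oct 5→Marcus, Oct 6→Zhao, Oct 7→Leclerc, Oct 8→Mendoza, Oct 9→Mendoza.
Total: 100 + 80 + 20 + 80 + 40 + 20 + 40 + 100 + 30 + 30 = $540.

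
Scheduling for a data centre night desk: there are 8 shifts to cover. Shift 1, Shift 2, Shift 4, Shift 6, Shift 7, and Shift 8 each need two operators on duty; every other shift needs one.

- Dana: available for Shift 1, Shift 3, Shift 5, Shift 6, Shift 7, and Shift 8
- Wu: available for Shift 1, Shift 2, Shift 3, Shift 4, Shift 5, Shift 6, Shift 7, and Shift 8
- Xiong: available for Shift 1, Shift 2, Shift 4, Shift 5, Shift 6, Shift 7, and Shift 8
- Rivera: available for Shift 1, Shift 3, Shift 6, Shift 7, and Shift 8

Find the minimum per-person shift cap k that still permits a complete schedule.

4

With 4 operators and 14 worker-slots to fill, someone must work at least ⌈14/4⌉ = 4 shifts, so k ≥ 4.
k = 4 works: Shift 1→Dana+Wu, Shift 2→Wu+Xiong, Shift 3→Dana, Shift 4→Wu+Xiong, Shift 5→Dana, Shift 6→Dana+Wu, Shift 7→Xiong+Rivera, Shift 8→Xiong+Rivera.
Loads: Dana 4, Wu 4, Xiong 4, Rivera 2 — all ≤ 4.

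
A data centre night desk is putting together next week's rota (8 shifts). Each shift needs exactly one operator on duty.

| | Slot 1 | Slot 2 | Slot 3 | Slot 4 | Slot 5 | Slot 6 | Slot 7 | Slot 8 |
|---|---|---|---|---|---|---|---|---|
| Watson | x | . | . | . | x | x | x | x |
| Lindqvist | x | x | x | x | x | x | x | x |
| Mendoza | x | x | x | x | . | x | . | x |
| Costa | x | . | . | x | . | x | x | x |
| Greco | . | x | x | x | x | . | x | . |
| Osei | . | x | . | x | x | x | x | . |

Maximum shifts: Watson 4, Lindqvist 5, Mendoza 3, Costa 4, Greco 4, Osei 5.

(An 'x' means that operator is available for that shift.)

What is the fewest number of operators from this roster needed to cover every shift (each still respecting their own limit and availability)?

8 slots to fill and no one can take more than 5, so at least ⌈8/5⌉ = 2 operators are needed.
Watson and Lindqvist alone can cover everything: Slot 1→Watson, Slot 2→Lindqvist, Slot 3→Lindqvist, Slot 4→Lindqvist, Slot 5→Watson, Slot 6→Watson, Slot 7→Watson, Slot 8→Lindqvist.

2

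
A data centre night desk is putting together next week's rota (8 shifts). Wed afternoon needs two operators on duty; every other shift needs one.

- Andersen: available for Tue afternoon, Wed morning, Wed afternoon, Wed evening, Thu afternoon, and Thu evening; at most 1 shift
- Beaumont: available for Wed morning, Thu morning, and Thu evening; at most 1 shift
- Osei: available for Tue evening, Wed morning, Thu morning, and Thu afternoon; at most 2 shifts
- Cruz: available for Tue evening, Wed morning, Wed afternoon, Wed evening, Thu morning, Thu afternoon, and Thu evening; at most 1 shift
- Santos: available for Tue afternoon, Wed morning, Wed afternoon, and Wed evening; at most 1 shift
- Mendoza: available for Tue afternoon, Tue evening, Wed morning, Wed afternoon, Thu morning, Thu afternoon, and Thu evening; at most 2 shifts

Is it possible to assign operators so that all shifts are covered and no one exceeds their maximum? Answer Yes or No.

Total capacity is 1+1+2+1+1+2 = 8 but 9 worker-slots are needed — infeasible.

No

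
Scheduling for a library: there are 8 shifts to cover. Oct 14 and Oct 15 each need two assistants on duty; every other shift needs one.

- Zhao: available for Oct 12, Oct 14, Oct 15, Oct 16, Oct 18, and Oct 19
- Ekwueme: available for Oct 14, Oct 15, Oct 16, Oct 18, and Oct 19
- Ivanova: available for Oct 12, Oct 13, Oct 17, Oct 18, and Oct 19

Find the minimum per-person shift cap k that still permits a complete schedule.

4

With 3 assistants and 10 worker-slots to fill, someone must work at least ⌈10/3⌉ = 4 shifts, so k ≥ 4.
k = 4 works: Oct 12→Zhao, Oct 13→Ivanova, Oct 14→Zhao+Ekwueme, Oct 15→Zhao+Ekwueme, Oct 16→Zhao, Oct 17→Ivanova, Oct 18→Ekwueme, Oct 19→Ekwueme.
Loads: Zhao 4, Ekwueme 4, Ivanova 2 — all ≤ 4.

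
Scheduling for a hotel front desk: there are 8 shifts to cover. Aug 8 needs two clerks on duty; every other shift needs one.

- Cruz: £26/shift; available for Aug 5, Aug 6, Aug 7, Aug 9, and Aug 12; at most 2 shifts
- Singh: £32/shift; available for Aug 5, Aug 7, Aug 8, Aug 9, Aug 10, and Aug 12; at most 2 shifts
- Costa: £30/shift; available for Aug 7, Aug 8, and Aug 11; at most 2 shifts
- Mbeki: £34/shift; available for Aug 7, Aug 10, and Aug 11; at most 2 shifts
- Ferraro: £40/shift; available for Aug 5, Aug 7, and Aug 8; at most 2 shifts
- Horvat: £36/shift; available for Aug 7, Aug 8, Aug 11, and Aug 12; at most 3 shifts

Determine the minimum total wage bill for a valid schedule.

Aug 6 can only be covered by Cruz, so that assignment is forced.
Picking the cheapest available clerk for each shift independently would cost £254, but that ignores the shift limits.
An optimal schedule: Aug 5→Singh, Aug 6→Cruz, Aug 7→Mbeki, Aug 8→Costa+Horvat, Aug 9→Cruz, Aug 10→Mbeki, Aug 11→Costa, Aug 12→Singh.
Total: 32 + 26 + 34 + 30 + 36 + 26 + 34 + 30 + 32 = £280.

£280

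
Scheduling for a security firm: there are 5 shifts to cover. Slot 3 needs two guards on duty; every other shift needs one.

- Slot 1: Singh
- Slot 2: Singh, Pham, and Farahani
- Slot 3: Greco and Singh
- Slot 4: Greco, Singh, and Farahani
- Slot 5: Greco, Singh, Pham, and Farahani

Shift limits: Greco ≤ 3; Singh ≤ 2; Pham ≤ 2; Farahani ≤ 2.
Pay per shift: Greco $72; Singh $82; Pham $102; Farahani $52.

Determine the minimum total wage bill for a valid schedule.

Slot 1 can only be covered by Singh, so that assignment is forced.
Slot 3 can only be covered by Greco and Singh, so that assignment is forced.
Picking the cheapest available guard for each shift independently would cost $392, but that ignores the shift limits.
An optimal schedule: Slot 1→Singh, Slot 2→Farahani, Slot 3→Greco+Singh, Slot 4→Farahani, Slot 5→Greco.
Total: 82 + 52 + 72 + 82 + 52 + 72 = $412.

$412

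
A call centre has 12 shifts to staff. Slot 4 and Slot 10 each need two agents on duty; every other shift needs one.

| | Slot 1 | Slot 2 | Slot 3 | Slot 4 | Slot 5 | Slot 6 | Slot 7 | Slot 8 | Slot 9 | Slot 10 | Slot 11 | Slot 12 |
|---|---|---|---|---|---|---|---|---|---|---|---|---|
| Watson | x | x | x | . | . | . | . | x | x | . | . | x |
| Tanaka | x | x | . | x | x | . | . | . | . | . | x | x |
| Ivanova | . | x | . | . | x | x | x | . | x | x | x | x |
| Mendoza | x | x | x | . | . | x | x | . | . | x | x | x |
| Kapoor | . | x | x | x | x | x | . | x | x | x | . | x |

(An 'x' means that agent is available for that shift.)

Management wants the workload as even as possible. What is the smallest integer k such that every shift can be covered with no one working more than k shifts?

3

With 5 agents and 14 worker-slots to fill, someone must work at least ⌈14/5⌉ = 3 shifts, so k ≥ 3.
k = 3 works: Slot 1→Watson, Slot 2→Mendoza, Slot 3→Watson, Slot 4→Tanaka+Kapoor, Slot 5→Tanaka, Slot 6→Ivanova, Slot 7→Ivanova, Slot 8→Watson, Slot 9→Ivanova, Slot 10→Mendoza+Kapoor, Slot 11→Tanaka, Slot 12→Mendoza.
Loads: Watson 3, Tanaka 3, Ivanova 3, Mendoza 3, Kapoor 2 — all ≤ 3.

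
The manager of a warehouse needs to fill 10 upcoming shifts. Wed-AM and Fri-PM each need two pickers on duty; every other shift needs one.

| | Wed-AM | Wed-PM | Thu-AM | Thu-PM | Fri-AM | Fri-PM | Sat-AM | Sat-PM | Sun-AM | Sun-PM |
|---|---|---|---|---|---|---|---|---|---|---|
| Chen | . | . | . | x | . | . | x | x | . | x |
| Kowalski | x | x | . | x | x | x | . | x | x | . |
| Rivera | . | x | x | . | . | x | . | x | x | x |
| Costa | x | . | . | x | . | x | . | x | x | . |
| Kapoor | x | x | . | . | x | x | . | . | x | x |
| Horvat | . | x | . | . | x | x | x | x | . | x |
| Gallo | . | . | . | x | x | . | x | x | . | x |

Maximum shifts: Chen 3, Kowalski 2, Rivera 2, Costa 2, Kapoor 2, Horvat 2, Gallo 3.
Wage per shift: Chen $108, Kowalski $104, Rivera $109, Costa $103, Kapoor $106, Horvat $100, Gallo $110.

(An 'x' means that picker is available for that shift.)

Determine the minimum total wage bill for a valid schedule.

Thu-AM can only be covered by Rivera, so that assignment is forced.
Picking the cheapest available picker for each shift independently would cost $1225, but that ignores the shift limits.
An optimal schedule: Wed-AM→Costa+Kowalski, Wed-PM→Horvat, Thu-AM→Rivera, Thu-PM→Chen, Fri-AM→Kowalski, Fri-PM→Costa+Kapoor, Sat-AM→Horvat, Sat-PM→Chen, Sun-AM→Kapoor, Sun-PM→Chen.
Total: 103 + 104 + 100 + 109 + 108 + 104 + 103 + 106 + 100 + 108 + 106 + 108 = $1259.

$1259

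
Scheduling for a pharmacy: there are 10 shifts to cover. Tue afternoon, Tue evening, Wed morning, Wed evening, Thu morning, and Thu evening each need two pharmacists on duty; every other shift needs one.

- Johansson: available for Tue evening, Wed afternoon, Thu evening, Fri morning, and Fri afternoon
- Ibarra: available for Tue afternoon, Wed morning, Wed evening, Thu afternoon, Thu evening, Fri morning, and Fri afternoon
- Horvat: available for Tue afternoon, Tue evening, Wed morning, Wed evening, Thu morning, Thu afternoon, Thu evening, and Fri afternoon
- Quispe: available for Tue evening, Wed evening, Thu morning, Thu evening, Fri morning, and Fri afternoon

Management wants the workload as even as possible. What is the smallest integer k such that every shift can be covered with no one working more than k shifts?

With 4 pharmacists and 16 worker-slots to fill, someone must work at least ⌈16/4⌉ = 4 shifts, so k ≥ 4.
k = 4 works: Tue afternoon→Ibarra+Horvat, Tue evening→Johansson+Horvat, Wed morning→Ibarra+Horvat, Wed afternoon→Johansson, Wed evening→Ibarra+Quispe, Thu morning→Horvat+Quispe, Thu afternoon→Ibarra, Thu evening→Johansson+Quispe, Fri morning→Johansson, Fri afternoon→Quispe.
Loads: Johansson 4, Ibarra 4, Horvat 4, Quispe 4 — all ≤ 4.

4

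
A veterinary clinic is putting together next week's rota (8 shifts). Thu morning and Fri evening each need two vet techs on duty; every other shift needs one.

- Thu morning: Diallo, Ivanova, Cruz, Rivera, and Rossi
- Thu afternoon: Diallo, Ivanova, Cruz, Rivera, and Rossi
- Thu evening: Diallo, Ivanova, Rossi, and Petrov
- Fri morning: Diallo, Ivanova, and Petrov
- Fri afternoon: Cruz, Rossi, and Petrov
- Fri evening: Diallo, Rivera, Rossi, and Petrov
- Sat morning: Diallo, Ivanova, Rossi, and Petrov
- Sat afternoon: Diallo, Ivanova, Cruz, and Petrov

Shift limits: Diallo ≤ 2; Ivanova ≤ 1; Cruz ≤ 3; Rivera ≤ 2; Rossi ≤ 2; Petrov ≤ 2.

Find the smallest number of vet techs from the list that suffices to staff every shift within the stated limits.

10 slots to fill and no one can take more than 3, so at least ⌈10/3⌉ = 4 vet techs are needed.
Any 4 vet techs together have capacity at most 3+2+2+2 = 9 < 10 slots, so 4 can never suffice.
Diallo, Ivanova, Cruz, Rivera, and Rossi alone can cover everything: Thu morning→Rivera+Rossi, Thu afternoon→Cruz, Thu evening→Diallo, Fri morning→Diallo, Fri afternoon→Cruz, Fri evening→Rivera+Rossi, Sat morning→Ivanova, Sat afternoon→Cruz.

5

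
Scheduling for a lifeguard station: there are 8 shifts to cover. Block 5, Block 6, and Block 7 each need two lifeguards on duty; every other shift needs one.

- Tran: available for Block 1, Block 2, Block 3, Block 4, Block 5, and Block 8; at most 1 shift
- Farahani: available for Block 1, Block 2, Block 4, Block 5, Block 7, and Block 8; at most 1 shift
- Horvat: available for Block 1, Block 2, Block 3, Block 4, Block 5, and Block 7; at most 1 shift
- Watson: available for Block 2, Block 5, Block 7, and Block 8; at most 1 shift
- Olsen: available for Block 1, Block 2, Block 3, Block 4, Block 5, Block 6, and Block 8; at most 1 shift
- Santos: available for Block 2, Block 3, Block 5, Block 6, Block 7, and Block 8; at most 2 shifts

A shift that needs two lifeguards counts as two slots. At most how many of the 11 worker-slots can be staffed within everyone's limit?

Total capacity across all lifeguards is 1+1+1+1+1+2 = 7, and 11 slots are needed, so at most 7 can be filled.
An assignment achieving 7: Block 1→Tran, Block 3→Horvat, Block 4→Farahani, Block 6→Olsen+Santos, Block 7→Watson+Santos.
Loads: Tran 1/1, Farahani 1/1, Horvat 1/1, Watson 1/1, Olsen 1/1, Santos 2/2.

7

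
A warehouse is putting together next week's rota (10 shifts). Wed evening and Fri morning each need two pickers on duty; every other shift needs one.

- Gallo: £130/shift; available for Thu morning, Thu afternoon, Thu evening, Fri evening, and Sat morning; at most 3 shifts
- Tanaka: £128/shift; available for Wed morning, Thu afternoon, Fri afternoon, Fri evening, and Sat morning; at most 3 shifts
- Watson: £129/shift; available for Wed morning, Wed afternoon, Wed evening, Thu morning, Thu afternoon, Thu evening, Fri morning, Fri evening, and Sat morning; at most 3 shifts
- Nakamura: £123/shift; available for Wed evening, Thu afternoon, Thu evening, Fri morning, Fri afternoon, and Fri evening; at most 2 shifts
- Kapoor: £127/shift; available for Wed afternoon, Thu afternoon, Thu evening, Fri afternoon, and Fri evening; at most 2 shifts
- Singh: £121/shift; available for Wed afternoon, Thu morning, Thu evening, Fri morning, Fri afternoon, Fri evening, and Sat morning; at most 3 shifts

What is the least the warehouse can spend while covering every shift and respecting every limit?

Wed evening can only be covered by Watson and Nakamura, so that assignment is forced.
Picking the cheapest available picker for each shift independently would cost £1473, but that ignores the shift limits.
An optimal schedule: Wed morning→Tanaka, Wed afternoon→Singh, Wed evening→Nakamura+Watson, Thu morning→Singh, Thu afternoon→Kapoor, Thu evening→Watson, Fri morning→Singh+Nakamura, Fri afternoon→Kapoor, Fri evening→Tanaka, Sat morning→Tanaka.
Total: 128 + 121 + 123 + 129 + 121 + 127 + 129 + 121 + 123 + 127 + 128 + 128 = £1505.

£1505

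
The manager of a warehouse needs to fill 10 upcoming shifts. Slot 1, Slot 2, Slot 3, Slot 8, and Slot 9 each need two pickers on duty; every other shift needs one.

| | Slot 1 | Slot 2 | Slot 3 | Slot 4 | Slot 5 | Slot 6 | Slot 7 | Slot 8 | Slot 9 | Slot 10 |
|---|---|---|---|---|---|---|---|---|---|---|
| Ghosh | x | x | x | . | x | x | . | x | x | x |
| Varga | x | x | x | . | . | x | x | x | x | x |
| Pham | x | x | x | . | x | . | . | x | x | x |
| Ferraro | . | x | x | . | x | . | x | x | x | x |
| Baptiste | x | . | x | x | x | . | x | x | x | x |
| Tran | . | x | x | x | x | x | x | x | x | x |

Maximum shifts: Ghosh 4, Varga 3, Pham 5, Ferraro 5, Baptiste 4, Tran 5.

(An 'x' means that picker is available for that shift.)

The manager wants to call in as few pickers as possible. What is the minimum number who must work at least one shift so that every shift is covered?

15 slots to fill and no one can take more than 5, so at least ⌈15/5⌉ = 3 pickers are needed.
No set of 3 pickers can cover every shift (each such set leaves at least one shift with no one available or exceeds a cap).
Ghosh, Varga, Pham, and Baptiste alone can cover everything: Slot 1→Varga+Pham, Slot 2→Ghosh+Varga, Slot 3→Pham+Baptiste, Slot 4→Baptiste, Slot 5→Ghosh, Slot 6→Ghosh, Slot 7→Varga, Slot 8→Pham+Baptiste, Slot 9→Pham+Baptiste, Slot 10→Ghosh.

4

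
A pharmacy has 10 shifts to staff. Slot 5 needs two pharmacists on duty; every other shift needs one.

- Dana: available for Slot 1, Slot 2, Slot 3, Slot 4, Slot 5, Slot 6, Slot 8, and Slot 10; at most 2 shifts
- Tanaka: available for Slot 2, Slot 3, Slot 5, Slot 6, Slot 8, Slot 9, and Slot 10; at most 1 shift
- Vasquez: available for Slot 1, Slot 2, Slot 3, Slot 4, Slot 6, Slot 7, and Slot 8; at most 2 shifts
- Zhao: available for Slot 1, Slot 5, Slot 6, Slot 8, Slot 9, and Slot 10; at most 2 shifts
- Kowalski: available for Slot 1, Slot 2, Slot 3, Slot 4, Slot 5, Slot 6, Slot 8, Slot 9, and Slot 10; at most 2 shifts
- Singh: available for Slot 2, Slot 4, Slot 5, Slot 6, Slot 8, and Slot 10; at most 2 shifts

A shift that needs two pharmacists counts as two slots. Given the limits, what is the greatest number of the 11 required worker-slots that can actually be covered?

11

Total capacity across all pharmacists is 2+1+2+2+2+2 = 11, and 11 slots are needed, so at most 11 can be filled.
An assignment achieving 11: Slot 1→Dana, Slot 2→Kowalski, Slot 3→Dana, Slot 4→Vasquez, Slot 5→Zhao+Kowalski, Slot 6→Singh, Slot 7→Vasquez, Slot 8→Singh, Slot 9→Tanaka, Slot 10→Zhao.
Loads: Dana 2/2, Tanaka 1/1, Vasquez 2/2, Zhao 2/2, Kowalski 2/2, Singh 2/2.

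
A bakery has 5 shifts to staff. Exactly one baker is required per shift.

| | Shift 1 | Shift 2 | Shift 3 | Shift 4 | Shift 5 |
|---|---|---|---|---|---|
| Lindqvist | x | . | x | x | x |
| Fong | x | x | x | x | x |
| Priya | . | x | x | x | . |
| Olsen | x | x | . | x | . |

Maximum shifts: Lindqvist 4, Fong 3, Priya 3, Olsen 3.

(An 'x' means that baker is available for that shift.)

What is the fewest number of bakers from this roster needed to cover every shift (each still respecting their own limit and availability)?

5 slots to fill and no one can take more than 4, so at least ⌈5/4⌉ = 2 bakers are needed.
Lindqvist and Fong alone can cover everything: Shift 1→Lindqvist, Shift 2→Fong, Shift 3→Lindqvist, Shift 4→Lindqvist, Shift 5→Lindqvist.

2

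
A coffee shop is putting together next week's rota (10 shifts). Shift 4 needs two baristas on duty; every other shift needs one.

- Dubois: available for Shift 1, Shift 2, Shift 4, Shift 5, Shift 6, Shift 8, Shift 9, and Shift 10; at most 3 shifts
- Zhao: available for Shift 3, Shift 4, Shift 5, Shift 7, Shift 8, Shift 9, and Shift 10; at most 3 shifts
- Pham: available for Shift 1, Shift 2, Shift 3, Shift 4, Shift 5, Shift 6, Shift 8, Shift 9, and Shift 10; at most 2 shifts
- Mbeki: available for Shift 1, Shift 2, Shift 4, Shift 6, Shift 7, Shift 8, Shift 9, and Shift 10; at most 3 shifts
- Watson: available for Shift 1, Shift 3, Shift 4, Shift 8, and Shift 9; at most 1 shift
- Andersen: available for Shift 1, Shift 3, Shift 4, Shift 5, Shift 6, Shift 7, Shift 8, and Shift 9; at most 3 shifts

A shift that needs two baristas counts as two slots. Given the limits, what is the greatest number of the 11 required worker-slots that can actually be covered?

11

Total capacity across all baristas is 3+3+2+3+1+3 = 15, and 11 slots are needed, so at most 11 can be filled.
An assignment achieving 11: Shift 1→Pham, Shift 2→Dubois, Shift 3→Zhao, Shift 4→Pham+Mbeki, Shift 5→Dubois, Shift 6→Dubois, Shift 7→Zhao, Shift 8→Mbeki, Shift 9→Mbeki, Shift 10→Zhao.
Loads: Dubois 3/3, Zhao 3/3, Pham 2/2, Mbeki 3/3, Watson 0/1, Andersen 0/3.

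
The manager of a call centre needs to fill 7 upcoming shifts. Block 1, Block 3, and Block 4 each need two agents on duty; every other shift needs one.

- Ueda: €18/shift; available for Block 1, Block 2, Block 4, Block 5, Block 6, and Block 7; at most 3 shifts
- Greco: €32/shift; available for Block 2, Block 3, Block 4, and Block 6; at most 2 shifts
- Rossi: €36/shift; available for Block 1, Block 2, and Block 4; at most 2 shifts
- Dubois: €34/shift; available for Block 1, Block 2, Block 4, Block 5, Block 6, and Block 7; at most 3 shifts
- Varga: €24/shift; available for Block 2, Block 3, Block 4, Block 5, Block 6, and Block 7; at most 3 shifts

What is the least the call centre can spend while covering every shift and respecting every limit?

€258

Block 3 can only be covered by Greco and Varga, so that assignment is forced.
Picking the cheapest available agent for each shift independently would cost €222, but that ignores the shift limits.
An optimal schedule: Block 1→Ueda+Dubois, Block 2→Varga, Block 3→Varga+Greco, Block 4→Greco+Dubois, Block 5→Ueda, Block 6→Varga, Block 7→Ueda.
Total: 18 + 34 + 24 + 24 + 32 + 32 + 34 + 18 + 24 + 18 = €258.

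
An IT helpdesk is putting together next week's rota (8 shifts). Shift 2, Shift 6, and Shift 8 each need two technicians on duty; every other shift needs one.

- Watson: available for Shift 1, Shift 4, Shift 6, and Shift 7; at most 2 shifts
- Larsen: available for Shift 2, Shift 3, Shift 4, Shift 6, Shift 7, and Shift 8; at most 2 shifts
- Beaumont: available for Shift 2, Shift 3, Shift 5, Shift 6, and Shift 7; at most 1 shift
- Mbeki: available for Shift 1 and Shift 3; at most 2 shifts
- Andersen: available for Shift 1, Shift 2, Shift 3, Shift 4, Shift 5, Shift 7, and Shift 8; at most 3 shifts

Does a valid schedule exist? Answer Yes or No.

Total capacity is 2+2+1+2+3 = 10 but 11 worker-slots are needed — infeasible.

No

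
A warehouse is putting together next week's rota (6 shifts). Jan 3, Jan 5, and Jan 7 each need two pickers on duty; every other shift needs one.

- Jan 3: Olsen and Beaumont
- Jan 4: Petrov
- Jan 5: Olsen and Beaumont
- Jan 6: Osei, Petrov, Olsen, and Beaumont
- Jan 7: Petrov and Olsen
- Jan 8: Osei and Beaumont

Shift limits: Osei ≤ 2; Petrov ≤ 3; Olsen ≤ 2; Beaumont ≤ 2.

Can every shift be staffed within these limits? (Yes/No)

No

Total capacity is 9 and 9 slots are needed, so capacity alone doesn't rule it out.
Shifts {Jan 3, Jan 5, Jan 7} need 6 worker-slots in total, but the pickers available for any of those shifts (Petrov, Olsen, and Beaumont) can supply at most 5 among them. So no valid schedule exists.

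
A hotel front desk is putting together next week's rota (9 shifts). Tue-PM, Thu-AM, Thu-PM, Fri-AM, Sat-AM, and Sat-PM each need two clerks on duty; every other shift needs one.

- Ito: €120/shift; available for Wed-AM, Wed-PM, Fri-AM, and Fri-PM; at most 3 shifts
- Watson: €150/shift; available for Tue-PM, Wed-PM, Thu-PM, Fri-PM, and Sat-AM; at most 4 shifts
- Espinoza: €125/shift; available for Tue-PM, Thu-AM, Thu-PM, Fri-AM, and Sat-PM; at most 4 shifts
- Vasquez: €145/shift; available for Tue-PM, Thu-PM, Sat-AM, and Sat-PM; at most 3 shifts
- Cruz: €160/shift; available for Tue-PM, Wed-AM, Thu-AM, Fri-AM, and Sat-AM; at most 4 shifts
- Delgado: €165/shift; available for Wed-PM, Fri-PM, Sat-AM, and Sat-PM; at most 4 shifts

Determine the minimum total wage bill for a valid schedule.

€2055

Thu-AM can only be covered by Espinoza and Cruz, so that assignment is forced.
Picking the cheapest available clerk for each shift independently would cost €1995, but that ignores the shift limits.
An optimal schedule: Tue-PM→Watson+Vasquez, Wed-AM→Ito, Wed-PM→Ito, Thu-AM→Espinoza+Cruz, Thu-PM→Watson+Espinoza, Fri-AM→Ito+Espinoza, Fri-PM→Watson, Sat-AM→Watson+Vasquez, Sat-PM→Espinoza+Vasquez.
Total: 150 + 145 + 120 + 120 + 125 + 160 + 150 + 125 + 120 + 125 + 150 + 150 + 145 + 125 + 145 = €2055.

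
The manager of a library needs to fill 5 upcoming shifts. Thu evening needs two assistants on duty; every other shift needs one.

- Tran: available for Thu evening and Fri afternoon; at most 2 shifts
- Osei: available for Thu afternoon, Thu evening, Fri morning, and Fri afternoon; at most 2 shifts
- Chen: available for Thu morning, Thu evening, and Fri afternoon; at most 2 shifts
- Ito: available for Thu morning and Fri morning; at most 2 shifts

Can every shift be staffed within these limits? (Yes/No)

Yes

Thu afternoon can only be covered by Osei, so that assignment is forced.
One valid schedule: Thu morning→Chen, Thu afternoon→Osei, Thu evening→Tran+Chen, Fri morning→Osei, Fri afternoon→Tran.
Loads: Tran 2/2, Osei 2/2, Chen 2/2, Ito 0/2 — all within limits.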